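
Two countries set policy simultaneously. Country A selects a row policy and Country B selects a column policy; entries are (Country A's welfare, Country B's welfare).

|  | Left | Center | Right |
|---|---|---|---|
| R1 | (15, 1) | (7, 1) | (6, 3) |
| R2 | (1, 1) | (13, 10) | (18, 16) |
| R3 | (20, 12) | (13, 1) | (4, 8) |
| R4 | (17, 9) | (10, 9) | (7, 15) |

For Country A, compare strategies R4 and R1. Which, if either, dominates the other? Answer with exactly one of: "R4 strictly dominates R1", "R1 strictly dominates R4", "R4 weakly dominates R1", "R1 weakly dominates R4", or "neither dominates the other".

R4's payoffs vs R1's, by Country B's action — Left: 17>15, Center: 10>7, Right: 7>6.
R4 gives a strictly higher payoff against each choice by Country B, so R4 strictly dominates R1.

R4 strictly dominates R1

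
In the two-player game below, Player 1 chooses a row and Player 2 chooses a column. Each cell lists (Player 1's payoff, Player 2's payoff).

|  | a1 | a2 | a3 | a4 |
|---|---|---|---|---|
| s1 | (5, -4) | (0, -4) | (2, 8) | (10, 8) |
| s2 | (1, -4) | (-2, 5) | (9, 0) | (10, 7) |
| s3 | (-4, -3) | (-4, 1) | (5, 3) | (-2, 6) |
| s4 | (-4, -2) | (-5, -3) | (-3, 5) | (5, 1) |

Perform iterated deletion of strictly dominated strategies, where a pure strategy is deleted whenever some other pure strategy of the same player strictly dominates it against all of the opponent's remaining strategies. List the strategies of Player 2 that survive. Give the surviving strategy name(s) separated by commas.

Row s3 is eliminated: s2 beats it against every remaining column (a1: 1>-4, a2: -2>-4, a3: 9>5, a4: 10>-2).
Player 1's strategy s4 is strictly dominated by s1 (a1: 5>-4, a2: 0>-5, a3: 2>-3, a4: 10>5) and is removed.
Column a1 is eliminated: a3 beats it against every remaining row (s1: 8>-4, s2: 0>-4).
Column a2 is eliminated: a4 beats it against every remaining row (s1: 8>-4, s2: 7>5).
Among the remaining strategies, none is strictly dominated by another pure strategy of the same player, so the elimination stops.
Surviving strategies — Player 1: {s1, s2}; Player 2: {a3, a4}.

a3, a4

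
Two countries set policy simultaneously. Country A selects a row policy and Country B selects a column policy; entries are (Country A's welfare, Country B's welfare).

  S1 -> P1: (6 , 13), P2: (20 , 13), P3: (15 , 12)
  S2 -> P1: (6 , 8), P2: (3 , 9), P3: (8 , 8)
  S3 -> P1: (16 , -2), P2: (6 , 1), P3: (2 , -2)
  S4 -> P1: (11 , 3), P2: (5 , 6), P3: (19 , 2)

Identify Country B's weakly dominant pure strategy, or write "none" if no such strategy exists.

P2 vs P1: S1: 13=13, S2: 9>8, S3: 1>-2, S4: 6>3.
P2 vs P3: S1: 13>12, S2: 9>8, S3: 1>-2, S4: 6>2.
P2 is at least as good as every other strategy against every opponent action, so it is weakly dominant.

P2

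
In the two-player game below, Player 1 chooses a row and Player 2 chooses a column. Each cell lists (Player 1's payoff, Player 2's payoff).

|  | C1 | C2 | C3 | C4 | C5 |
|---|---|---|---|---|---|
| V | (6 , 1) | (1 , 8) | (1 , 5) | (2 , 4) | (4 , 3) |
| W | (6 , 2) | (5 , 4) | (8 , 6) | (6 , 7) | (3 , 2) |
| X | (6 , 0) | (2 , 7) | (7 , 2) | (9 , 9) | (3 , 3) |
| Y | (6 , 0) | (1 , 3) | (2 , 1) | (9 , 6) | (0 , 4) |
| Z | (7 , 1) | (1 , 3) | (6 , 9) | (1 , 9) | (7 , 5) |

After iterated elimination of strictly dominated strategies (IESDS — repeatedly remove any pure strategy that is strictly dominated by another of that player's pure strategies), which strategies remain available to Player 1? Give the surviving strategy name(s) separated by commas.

Column C1 is eliminated: C2 beats it against every remaining row (V: 8>1, W: 4>2, X: 7>0, Y: 3>0, Z: 3>1).
Column C5 is eliminated: C4 beats it against every remaining row (V: 4>3, W: 7>2, X: 9>3, Y: 6>4, Z: 9>5).
For Player 1, W strictly dominates V on the remaining columns (C2: 5>1, C3: 8>1, C4: 6>2); eliminate V.
Player 1's strategy Z is strictly dominated by W (C2: 5>1, C3: 8>6, C4: 6>1) and is removed.
Column C2 is eliminated: C4 beats it against every remaining row (W: 7>4, X: 9>7, Y: 6>3).
Column C3 is eliminated: C4 beats it against every remaining row (W: 7>6, X: 9>2, Y: 6>1).
Player 1's strategy W is strictly dominated by X (C4: 9>6) and is removed.
Among the remaining strategies, none is strictly dominated by another pure strategy of the same player, so the elimination stops.
Surviving strategies — Player 1: {X, Y}; Player 2: {C4}.

X, Y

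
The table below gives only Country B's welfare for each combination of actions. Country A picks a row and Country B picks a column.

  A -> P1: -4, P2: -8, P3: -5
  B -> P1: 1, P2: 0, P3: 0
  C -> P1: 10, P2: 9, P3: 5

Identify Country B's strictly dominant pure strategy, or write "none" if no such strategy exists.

P1

P1 vs P2: A: -4>-8, B: 1>0, C: 10>9.
P1 vs P3: A: -4>-5, B: 1>0, C: 10>5.
P1 strictly beats every other strategy against every opponent action, so it is strictly dominant.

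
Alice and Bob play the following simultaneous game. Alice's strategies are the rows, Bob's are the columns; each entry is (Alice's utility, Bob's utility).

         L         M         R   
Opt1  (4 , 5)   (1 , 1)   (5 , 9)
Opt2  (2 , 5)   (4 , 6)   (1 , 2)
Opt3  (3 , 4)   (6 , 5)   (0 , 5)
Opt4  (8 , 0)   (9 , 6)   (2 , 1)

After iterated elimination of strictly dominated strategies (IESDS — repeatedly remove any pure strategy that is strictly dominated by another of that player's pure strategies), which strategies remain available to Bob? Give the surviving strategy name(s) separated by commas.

M, R

Row Opt2 is eliminated: Opt4 beats it against every remaining column (L: 8>2, M: 9>4, R: 2>1).
For Alice, Opt4 strictly dominates Opt3 on the remaining columns (L: 8>3, M: 9>6, R: 2>0); eliminate Opt3.
For Bob, R strictly dominates L on the remaining rows (Opt1: 9>5, Opt4: 1>0); eliminate L.
Among the remaining strategies, none is strictly dominated by another pure strategy of the same player, so the elimination stops.
Surviving strategies — Alice: {Opt1, Opt4}; Bob: {M, R}.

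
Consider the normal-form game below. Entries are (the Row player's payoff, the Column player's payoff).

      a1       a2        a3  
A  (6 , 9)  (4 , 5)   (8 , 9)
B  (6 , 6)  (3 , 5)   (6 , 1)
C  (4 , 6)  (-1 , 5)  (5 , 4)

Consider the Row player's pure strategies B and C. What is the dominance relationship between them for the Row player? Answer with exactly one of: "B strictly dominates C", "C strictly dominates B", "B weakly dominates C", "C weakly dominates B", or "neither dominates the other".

Compare B to C across each choice by the Column player: a1: 6>4, a2: 3>-1, a3: 6>5.
Every comparison favours B, so B strictly dominates C.

B strictly dominates C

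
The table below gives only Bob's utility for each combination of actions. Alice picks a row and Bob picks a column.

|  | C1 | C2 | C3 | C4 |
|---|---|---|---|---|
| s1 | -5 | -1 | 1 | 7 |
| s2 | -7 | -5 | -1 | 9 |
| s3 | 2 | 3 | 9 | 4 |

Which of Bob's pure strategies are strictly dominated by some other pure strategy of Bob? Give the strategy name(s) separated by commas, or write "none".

C2 strictly dominates C1 — s1: -1>-5, s2: -5>-7, s3: 3>2.
C3 strictly dominates C2 — s1: 1>-1, s2: -1>-5, s3: 9>3.
C3: no other strategy beats it everywhere (C1 at s1 (1>-5); C2 at s1 (1>-1); C4 at s3 (9>4)).
Nothing dominates C4: C1 at s1 (7>-5); C2 at s1 (7>-1); C3 at s1 (7>1).

C1, C2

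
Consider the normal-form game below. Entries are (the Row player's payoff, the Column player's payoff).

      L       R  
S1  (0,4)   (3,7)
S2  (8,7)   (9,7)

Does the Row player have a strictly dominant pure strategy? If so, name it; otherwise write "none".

S2 vs S1: L: 8>0, R: 9>3.
S2 strictly beats every other strategy against every opponent action, so it is strictly dominant.

S2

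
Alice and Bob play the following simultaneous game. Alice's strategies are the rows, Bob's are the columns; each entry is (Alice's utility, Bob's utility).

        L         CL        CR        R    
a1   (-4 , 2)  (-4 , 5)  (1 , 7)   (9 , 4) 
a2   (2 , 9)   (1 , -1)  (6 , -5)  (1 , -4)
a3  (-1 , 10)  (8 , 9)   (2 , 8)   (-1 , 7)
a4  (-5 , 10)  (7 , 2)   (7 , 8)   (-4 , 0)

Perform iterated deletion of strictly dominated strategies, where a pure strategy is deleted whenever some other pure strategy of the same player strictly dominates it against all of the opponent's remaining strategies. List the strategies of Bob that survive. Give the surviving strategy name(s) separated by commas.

Bob's strategy R is strictly dominated by CL (a1: 5>4, a2: -1>-4, a3: 9>7, a4: 2>0) and is removed.
Alice's strategy a1 is strictly dominated by a2 (L: 2>-4, CL: 1>-4, CR: 6>1) and is removed.
For Bob, L strictly dominates CL on the remaining rows (a2: 9>-1, a3: 10>9, a4: 10>2); eliminate CL.
For Alice, a2 strictly dominates a3 on the remaining columns (L: 2>-1, CR: 6>2); eliminate a3.
For Bob, L strictly dominates CR on the remaining rows (a2: 9>-5, a4: 10>8); eliminate CR.
Alice's strategy a4 is strictly dominated by a2 (L: 2>-5) and is removed.
Among the remaining strategies, none is strictly dominated by another pure strategy of the same player, so the elimination stops.
Surviving strategies — Alice: {a2}; Bob: {L}.

L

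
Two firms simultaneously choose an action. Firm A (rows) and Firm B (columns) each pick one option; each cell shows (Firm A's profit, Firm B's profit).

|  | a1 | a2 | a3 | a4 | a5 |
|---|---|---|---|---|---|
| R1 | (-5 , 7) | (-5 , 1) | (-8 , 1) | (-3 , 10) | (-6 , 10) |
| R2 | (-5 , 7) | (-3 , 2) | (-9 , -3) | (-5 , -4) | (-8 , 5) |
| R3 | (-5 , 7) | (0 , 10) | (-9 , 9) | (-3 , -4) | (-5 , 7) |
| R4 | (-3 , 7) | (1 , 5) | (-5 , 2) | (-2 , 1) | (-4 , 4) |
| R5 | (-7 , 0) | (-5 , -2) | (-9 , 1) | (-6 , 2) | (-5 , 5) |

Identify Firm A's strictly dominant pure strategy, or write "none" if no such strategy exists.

R4 vs R1: a1: -3>-5, a2: 1>-5, a3: -5>-8, a4: -2>-3, a5: -4>-6.
R4 vs R2: a1: -3>-5, a2: 1>-3, a3: -5>-9, a4: -2>-5, a5: -4>-8.
R4 vs R3: a1: -3>-5, a2: 1>0, a3: -5>-9, a4: -2>-3, a5: -4>-5.
R4 vs R5: a1: -3>-7, a2: 1>-5, a3: -5>-9, a4: -2>-6, a5: -4>-5.
R4 strictly beats every other strategy against every opponent action, so it is strictly dominant.

R4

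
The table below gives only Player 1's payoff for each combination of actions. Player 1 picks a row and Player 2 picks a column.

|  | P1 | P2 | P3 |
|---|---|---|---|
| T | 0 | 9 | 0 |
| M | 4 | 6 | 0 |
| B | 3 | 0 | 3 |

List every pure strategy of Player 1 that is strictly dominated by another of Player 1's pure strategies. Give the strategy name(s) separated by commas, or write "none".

T is not dominated — it holds its own against M at P2 (9>6); B at P2 (9>0).
M: no other strategy beats it everywhere (T at P1 (4>0); B at P1 (4>3)).
B is not dominated — it holds its own against T at P1 (3>0); M at P3 (3>0).

none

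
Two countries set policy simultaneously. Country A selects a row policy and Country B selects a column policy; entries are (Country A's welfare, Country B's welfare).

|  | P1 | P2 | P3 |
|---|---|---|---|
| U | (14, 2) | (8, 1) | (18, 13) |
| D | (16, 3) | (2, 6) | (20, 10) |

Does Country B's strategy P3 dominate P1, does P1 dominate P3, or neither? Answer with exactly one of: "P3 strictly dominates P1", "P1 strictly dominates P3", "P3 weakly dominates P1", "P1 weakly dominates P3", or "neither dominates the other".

P3 strictly dominates P1

Compare P3 to P1 across every action of Country A: U: 13>2, D: 10>3.
Every comparison favours P3, so P3 strictly dominates P1.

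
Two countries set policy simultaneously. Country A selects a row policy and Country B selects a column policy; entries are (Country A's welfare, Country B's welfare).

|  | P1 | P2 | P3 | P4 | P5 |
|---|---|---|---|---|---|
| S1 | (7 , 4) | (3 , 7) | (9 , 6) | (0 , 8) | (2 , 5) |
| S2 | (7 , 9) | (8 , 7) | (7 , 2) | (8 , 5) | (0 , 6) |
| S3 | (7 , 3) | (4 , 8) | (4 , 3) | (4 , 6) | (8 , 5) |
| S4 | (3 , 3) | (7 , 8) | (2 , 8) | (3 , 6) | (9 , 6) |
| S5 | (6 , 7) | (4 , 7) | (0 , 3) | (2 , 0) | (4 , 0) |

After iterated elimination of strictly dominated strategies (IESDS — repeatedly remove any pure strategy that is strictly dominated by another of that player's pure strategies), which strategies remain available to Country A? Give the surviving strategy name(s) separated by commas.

S1, S2, S3

Country B's strategy P5 is strictly dominated by P2 (S1: 7>5, S2: 7>6, S3: 8>5, S4: 8>6, S5: 7>0) and is removed.
Row S4 is eliminated: S2 beats it against every remaining column (P1: 7>3, P2: 8>7, P3: 7>2, P4: 8>3).
Row S5 is eliminated: S2 beats it against every remaining column (P1: 7>6, P2: 8>4, P3: 7>0, P4: 8>2).
For Country B, P2 strictly dominates P3 on the remaining rows (S1: 7>6, S2: 7>2, S3: 8>3); eliminate P3.
Among the remaining strategies, none is strictly dominated by another pure strategy of the same player, so the elimination stops.
Surviving strategies — Country A: {S1, S2, S3}; Country B: {P1, P2, P4}.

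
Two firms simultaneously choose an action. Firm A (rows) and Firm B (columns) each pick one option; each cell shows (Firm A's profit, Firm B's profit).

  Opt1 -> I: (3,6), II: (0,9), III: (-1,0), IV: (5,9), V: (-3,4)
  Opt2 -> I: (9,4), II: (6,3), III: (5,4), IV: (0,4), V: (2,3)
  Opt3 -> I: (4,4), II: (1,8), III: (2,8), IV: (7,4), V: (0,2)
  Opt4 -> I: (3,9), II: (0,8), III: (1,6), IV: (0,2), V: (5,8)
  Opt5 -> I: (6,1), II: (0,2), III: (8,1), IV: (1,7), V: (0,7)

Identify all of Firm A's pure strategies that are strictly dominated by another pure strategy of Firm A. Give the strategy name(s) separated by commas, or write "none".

Opt1 is strictly dominated by Opt3 (I: 4>3, II: 1>0, III: 2>-1, IV: 7>5, V: 0>-3).
Nothing dominates Opt2: Opt1 at I (9>3); Opt3 at I (9>4); Opt4 at I (9>3); Opt5 at I (9>6).
Opt3 is not dominated — it holds its own against Opt1 at I (4>3); Opt2 at IV (7>0); Opt4 at I (4>3); Opt5 at II (1>0).
Opt4: no other strategy beats it everywhere (Opt1 at I (3=3); Opt2 at IV (0=0); Opt3 at V (5>0); Opt5 at II (0=0)).
Opt5 is not dominated — it holds its own against Opt1 at I (6>3); Opt2 at III (8>5); Opt3 at I (6>4); Opt4 at I (6>3).

Opt1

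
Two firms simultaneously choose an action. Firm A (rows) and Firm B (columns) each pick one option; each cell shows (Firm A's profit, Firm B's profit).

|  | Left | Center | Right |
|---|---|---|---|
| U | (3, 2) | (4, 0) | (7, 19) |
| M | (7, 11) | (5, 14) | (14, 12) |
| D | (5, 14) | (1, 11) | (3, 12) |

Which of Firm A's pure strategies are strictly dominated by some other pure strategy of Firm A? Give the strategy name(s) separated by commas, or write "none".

U: dominated, since M does at least as well everywhere (Left: 7>3, Center: 5>4, Right: 14>7).
M is not dominated — it holds its own against U at Left (7>3); D at Left (7>5).
M strictly dominates D — Left: 7>5, Center: 5>1, Right: 14>3.

U, D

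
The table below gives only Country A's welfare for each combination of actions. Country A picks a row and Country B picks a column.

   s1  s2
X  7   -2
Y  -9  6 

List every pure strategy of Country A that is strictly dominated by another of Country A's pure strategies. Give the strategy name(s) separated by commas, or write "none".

none

Nothing dominates X: Y at s1 (7>-9).
Y: no other strategy beats it everywhere (X at s2 (6>-2)).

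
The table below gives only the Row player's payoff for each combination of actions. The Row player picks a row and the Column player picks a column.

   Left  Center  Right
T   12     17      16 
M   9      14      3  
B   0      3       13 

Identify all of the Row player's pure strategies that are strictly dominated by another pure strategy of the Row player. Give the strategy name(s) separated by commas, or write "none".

M, B

Nothing dominates T: M at Left (12>9); B at Left (12>0).
M is strictly dominated by T (Left: 12>9, Center: 17>14, Right: 16>3).
B is strictly dominated by T (Left: 12>0, Center: 17>3, Right: 16>13).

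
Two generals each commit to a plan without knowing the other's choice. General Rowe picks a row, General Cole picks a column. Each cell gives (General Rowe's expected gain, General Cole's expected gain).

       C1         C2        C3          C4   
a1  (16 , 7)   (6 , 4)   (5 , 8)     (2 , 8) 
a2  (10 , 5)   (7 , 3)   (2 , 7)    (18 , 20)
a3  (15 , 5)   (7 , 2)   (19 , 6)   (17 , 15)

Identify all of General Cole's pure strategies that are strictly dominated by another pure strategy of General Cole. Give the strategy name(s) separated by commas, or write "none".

C1, C2

C1 is strictly dominated by C3 (a1: 8>7, a2: 7>5, a3: 6>5).
C1 strictly dominates C2 — a1: 7>4, a2: 5>3, a3: 5>2.
C3: no other strategy beats it everywhere (C1 at a1 (8>7); C2 at a1 (8>4); C4 at a1 (8=8)).
C4: no other strategy beats it everywhere (C1 at a1 (8>7); C2 at a1 (8>4); C3 at a1 (8=8)).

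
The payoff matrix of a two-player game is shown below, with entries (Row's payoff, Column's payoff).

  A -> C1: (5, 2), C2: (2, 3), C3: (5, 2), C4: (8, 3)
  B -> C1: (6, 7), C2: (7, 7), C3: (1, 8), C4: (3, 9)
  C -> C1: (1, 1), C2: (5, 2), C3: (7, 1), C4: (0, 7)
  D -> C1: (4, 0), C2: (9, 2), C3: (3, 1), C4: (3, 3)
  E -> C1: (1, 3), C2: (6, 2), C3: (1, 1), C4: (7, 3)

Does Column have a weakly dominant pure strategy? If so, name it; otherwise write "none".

C4 vs C1: A: 3>2, B: 9>7, C: 7>1, D: 3>0, E: 3=3.
C4 vs C2: A: 3=3, B: 9>7, C: 7>2, D: 3>2, E: 3>2.
C4 vs C3: A: 3>2, B: 9>8, C: 7>1, D: 3>1, E: 3>1.
C4 is at least as good as every other strategy against every opponent action, so it is weakly dominant.

C4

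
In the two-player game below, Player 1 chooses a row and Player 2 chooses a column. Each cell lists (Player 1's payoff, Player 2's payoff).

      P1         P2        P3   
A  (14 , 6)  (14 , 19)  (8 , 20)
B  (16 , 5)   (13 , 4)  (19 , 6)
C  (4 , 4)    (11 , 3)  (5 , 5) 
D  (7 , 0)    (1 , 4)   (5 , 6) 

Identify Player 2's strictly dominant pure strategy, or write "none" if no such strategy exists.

P3

P3 vs P1: A: 20>6, B: 6>5, C: 5>4, D: 6>0.
P3 vs P2: A: 20>19, B: 6>4, C: 5>3, D: 6>4.
P3 strictly beats every other strategy against every opponent action, so it is strictly dominant.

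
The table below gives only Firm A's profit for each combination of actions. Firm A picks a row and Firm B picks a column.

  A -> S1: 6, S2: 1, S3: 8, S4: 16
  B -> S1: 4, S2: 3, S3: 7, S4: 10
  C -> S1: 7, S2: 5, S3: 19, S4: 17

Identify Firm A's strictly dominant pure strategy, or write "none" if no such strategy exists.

C

C vs A: S1: 7>6, S2: 5>1, S3: 19>8, S4: 17>16.
C vs B: S1: 7>4, S2: 5>3, S3: 19>7, S4: 17>10.
C strictly beats every other strategy against every opponent action, so it is strictly dominant.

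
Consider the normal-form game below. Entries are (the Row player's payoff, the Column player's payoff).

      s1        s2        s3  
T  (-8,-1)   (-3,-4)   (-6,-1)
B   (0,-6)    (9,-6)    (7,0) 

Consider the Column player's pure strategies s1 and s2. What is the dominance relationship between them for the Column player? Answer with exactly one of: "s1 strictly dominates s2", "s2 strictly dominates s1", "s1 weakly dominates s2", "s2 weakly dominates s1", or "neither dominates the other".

s1's payoffs vs s2's, by the Row player's action — T: -1>-4, B: -6=-6.
s1 is at least as good everywhere and strictly better somewhere (tied only at B), so s1 weakly but not strictly dominates s2.

s1 weakly dominates s2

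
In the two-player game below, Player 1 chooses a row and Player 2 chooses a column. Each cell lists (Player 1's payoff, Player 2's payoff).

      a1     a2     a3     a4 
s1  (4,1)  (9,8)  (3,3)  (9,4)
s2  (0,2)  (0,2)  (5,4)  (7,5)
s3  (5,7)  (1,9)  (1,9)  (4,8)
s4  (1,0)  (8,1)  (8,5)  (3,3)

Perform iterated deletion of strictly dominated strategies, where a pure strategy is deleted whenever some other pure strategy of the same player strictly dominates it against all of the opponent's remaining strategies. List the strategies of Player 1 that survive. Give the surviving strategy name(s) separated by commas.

For Player 2, a3 strictly dominates a1 on the remaining rows (s1: 3>1, s2: 4>2, s3: 9>7, s4: 5>0); eliminate a1.
Row s3 is eliminated: s1 beats it against every remaining column (a2: 9>1, a3: 3>1, a4: 9>4).
Among the remaining strategies, none is strictly dominated by another pure strategy of the same player, so the elimination stops.
Surviving strategies — Player 1: {s1, s2, s4}; Player 2: {a2, a3, a4}.

s1, s2, s4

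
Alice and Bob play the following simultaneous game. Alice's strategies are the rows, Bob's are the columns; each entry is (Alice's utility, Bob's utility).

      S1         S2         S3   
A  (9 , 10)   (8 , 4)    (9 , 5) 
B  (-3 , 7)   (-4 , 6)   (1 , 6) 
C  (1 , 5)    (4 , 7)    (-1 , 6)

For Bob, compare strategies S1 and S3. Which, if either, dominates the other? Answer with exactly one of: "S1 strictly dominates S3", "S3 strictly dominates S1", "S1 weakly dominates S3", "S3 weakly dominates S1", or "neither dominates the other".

S1's payoffs vs S3's, by Alice's action — A: 10>5, B: 7>6, C: 5<6.
S1 does better at A, B but worse at C; neither strategy dominates the other.

neither dominates the other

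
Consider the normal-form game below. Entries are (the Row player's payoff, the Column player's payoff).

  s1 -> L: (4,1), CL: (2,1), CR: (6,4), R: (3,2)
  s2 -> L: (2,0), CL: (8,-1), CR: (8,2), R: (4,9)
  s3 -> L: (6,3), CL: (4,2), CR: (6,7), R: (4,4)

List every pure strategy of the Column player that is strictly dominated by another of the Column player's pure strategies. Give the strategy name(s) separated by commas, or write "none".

L is strictly dominated by CR (s1: 4>1, s2: 2>0, s3: 7>3).
CL: dominated, since CR does at least as well everywhere (s1: 4>1, s2: 2>-1, s3: 7>2).
CR: no other strategy beats it everywhere (L at s1 (4>1); CL at s1 (4>1); R at s1 (4>2)).
R is not dominated — it holds its own against L at s1 (2>1); CL at s1 (2>1); CR at s2 (9>2).

L, CL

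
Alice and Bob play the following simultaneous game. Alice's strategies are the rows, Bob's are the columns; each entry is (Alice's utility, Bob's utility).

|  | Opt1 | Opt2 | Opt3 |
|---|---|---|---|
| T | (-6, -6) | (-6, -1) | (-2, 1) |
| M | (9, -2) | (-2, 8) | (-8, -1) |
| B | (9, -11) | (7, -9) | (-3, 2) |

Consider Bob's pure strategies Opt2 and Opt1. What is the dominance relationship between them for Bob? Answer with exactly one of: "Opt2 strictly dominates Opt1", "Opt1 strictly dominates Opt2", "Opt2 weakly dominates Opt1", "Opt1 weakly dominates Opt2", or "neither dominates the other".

Opt2's payoffs vs Opt1's, by Alice's action — T: -1>-6, M: 8>-2, B: -9>-11.
Opt2 gives a strictly higher payoff against every action of Alice, so Opt2 strictly dominates Opt1.

Opt2 strictly dominates Opt1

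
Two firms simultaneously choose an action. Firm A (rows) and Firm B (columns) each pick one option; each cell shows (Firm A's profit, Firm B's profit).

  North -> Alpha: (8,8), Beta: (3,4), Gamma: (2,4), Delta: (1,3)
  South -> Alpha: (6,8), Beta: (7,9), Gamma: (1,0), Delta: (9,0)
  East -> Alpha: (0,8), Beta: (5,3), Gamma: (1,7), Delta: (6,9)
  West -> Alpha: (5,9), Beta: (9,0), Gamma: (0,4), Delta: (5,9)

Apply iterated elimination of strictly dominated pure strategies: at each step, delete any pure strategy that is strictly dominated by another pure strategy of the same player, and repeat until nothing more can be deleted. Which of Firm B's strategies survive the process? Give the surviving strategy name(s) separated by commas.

Firm B's strategy Gamma is strictly dominated by Alpha (North: 8>4, South: 8>0, East: 8>7, West: 9>4) and is removed.
Firm A's strategy East is strictly dominated by South (Alpha: 6>0, Beta: 7>5, Delta: 9>6) and is removed.
Among the remaining strategies, none is strictly dominated by another pure strategy of the same player, so the elimination stops.
Surviving strategies — Firm A: {North, South, West}; Firm B: {Alpha, Beta, Delta}.

Alpha, Beta, Delta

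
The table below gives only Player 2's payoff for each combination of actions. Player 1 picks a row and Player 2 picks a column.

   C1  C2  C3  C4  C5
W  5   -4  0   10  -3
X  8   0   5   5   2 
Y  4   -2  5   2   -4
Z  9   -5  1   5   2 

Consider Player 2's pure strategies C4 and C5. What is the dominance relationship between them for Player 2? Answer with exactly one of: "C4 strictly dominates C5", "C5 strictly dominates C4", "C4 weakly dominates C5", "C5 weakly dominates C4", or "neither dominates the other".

C4 strictly dominates C5

Compare C4 to C5 across each opponent action: W: 10>-3, X: 5>2, Y: 2>-4, Z: 5>2.
C4 gives a strictly higher payoff against each opponent action, so C4 strictly dominates C5.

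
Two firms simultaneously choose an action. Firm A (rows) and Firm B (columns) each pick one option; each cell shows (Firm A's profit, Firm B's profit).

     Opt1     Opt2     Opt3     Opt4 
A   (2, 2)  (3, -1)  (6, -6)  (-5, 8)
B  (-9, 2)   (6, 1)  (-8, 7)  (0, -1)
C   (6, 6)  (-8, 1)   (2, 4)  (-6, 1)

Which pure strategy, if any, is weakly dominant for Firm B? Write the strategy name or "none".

Opt1 fails to dominate Opt3 at B (2<7).
Opt2 fails to dominate Opt1 at A (-1<2).
Opt3 fails to dominate Opt1 at A (-6<2).
Opt4 fails to dominate Opt1 at B (-1<2).
No single strategy dominates all the others.

none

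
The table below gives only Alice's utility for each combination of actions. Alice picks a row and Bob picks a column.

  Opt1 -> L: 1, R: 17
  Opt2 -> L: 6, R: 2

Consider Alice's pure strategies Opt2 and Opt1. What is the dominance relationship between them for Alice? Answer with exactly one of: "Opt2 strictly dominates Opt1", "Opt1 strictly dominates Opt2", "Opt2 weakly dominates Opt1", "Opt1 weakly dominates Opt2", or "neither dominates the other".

neither dominates the other

Compare Opt2 to Opt1 across every action of Bob: L: 6>1, R: 2<17.
Opt2 does better at L but worse at R; neither strategy dominates the other.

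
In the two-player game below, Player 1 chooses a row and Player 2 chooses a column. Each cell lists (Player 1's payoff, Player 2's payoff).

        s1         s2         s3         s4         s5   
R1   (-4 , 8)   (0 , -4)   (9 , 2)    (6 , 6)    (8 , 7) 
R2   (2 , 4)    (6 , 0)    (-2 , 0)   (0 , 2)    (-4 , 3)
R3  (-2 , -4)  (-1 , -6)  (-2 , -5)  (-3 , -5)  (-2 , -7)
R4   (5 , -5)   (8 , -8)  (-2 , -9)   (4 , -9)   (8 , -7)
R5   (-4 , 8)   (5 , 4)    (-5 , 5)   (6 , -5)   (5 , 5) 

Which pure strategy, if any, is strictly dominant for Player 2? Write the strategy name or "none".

s1 vs s2: R1: 8>-4, R2: 4>0, R3: -4>-6, R4: -5>-8, R5: 8>4.
s1 vs s3: R1: 8>2, R2: 4>0, R3: -4>-5, R4: -5>-9, R5: 8>5.
s1 vs s4: R1: 8>6, R2: 4>2, R3: -4>-5, R4: -5>-9, R5: 8>-5.
s1 vs s5: R1: 8>7, R2: 4>3, R3: -4>-7, R4: -5>-7, R5: 8>5.
s1 strictly beats every other strategy against every opponent action, so it is strictly dominant.

s1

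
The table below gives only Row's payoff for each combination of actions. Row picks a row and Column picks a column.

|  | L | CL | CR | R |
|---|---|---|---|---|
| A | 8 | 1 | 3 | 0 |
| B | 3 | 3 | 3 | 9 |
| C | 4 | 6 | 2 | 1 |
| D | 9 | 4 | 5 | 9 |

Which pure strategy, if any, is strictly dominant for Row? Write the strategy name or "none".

A fails to dominate B at CL (1<3).
B fails to dominate A at L (3<8).
C fails to dominate A at L (4<8).
D fails to dominate B at R (9=9).
No single strategy dominates all the others.

none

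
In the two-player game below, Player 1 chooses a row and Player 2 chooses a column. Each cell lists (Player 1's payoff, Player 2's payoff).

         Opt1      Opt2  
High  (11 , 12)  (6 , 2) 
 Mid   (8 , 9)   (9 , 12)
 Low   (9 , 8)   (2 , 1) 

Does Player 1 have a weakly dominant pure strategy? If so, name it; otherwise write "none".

High fails to dominate Mid at Opt2 (6<9).
Mid fails to dominate High at Opt1 (8<11).
Low fails to dominate High at Opt1 (9<11).
No single strategy dominates all the others.

none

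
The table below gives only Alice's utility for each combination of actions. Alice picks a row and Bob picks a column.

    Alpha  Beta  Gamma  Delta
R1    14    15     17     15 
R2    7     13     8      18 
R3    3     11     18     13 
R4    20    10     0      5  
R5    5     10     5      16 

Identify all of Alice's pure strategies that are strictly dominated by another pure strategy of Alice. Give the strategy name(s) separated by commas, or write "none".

R5

Nothing dominates R1: R2 at Alpha (14>7); R3 at Alpha (14>3); R4 at Beta (15>10); R5 at Alpha (14>5).
R2: no other strategy beats it everywhere (R1 at Delta (18>15); R3 at Alpha (7>3); R4 at Beta (13>10); R5 at Alpha (7>5)).
Nothing dominates R3: R1 at Gamma (18>17); R2 at Gamma (18>8); R4 at Beta (11>10); R5 at Beta (11>10).
R4: no other strategy beats it everywhere (R1 at Alpha (20>14); R2 at Alpha (20>7); R3 at Alpha (20>3); R5 at Alpha (20>5)).
R2 strictly dominates R5 — Alpha: 7>5, Beta: 13>10, Gamma: 8>5, Delta: 18>16.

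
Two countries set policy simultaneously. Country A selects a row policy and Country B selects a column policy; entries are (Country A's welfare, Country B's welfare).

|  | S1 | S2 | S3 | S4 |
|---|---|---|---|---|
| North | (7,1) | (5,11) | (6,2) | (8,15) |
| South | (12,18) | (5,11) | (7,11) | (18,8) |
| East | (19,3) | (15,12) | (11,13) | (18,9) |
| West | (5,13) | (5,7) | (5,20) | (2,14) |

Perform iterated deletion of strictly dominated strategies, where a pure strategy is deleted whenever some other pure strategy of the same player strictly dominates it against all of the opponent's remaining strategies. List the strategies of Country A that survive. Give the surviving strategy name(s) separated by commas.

East

Country A's strategy North is strictly dominated by East (S1: 19>7, S2: 15>5, S3: 11>6, S4: 18>8) and is removed.
Country A's strategy West is strictly dominated by East (S1: 19>5, S2: 15>5, S3: 11>5, S4: 18>2) and is removed.
For Country B, S2 strictly dominates S4 on the remaining rows (South: 11>8, East: 12>9); eliminate S4.
Country A's strategy South is strictly dominated by East (S1: 19>12, S2: 15>5, S3: 11>7) and is removed.
For Country B, S2 strictly dominates S1 on the remaining rows (East: 12>3); eliminate S1.
Column S2 is eliminated: S3 beats it against every remaining row (East: 13>12).
Among the remaining strategies, none is strictly dominated by another pure strategy of the same player, so the elimination stops.
Surviving strategies — Country A: {East}; Country B: {S3}.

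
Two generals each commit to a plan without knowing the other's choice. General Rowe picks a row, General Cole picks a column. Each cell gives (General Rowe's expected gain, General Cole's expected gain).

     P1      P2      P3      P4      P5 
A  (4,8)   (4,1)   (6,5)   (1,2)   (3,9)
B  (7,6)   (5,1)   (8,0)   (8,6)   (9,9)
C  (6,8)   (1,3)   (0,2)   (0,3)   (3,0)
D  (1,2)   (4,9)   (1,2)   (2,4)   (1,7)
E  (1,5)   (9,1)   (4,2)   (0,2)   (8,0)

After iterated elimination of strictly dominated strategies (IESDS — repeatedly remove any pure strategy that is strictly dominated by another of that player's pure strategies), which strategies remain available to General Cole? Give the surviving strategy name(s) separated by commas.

P5

Row A is eliminated: B beats it against every remaining column (P1: 7>4, P2: 5>4, P3: 8>6, P4: 8>1, P5: 9>3).
General Rowe's strategy C is strictly dominated by B (P1: 7>6, P2: 5>1, P3: 8>0, P4: 8>0, P5: 9>3) and is removed.
General Rowe's strategy D is strictly dominated by B (P1: 7>1, P2: 5>4, P3: 8>1, P4: 8>2, P5: 9>1) and is removed.
General Cole's strategy P2 is strictly dominated by P1 (B: 6>1, E: 5>1) and is removed.
Row E is eliminated: B beats it against every remaining column (P1: 7>1, P3: 8>4, P4: 8>0, P5: 9>8).
General Cole's strategy P1 is strictly dominated by P5 (B: 9>6) and is removed.
For General Cole, P4 strictly dominates P3 on the remaining rows (B: 6>0); eliminate P3.
For General Cole, P5 strictly dominates P4 on the remaining rows (B: 9>6); eliminate P4.
Among the remaining strategies, none is strictly dominated by another pure strategy of the same player, so the elimination stops.
Surviving strategies — General Rowe: {B}; General Cole: {P5}.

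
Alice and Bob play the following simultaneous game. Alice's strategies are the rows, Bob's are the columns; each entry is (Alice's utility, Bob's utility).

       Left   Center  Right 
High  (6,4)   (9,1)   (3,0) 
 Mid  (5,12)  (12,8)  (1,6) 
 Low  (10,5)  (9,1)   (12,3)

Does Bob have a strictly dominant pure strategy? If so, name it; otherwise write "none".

Left vs Center: High: 4>1, Mid: 12>8, Low: 5>1.
Left vs Right: High: 4>0, Mid: 12>6, Low: 5>3.
Left strictly beats every other strategy against every opponent action, so it is strictly dominant.

Left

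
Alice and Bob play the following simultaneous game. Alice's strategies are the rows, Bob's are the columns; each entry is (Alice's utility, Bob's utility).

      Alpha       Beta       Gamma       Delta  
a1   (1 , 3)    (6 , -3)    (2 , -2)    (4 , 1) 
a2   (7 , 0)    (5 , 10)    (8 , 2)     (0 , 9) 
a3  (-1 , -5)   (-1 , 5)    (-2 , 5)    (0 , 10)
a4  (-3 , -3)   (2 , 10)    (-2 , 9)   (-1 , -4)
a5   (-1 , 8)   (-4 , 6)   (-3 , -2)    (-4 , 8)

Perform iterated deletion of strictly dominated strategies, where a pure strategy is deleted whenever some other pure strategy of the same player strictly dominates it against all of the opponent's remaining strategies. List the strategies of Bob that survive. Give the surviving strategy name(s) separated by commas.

Row a3 is eliminated: a1 beats it against every remaining column (Alpha: 1>-1, Beta: 6>-1, Gamma: 2>-2, Delta: 4>0).
Row a4 is eliminated: a1 beats it against every remaining column (Alpha: 1>-3, Beta: 6>2, Gamma: 2>-2, Delta: 4>-1).
Alice's strategy a5 is strictly dominated by a1 (Alpha: 1>-1, Beta: 6>-4, Gamma: 2>-3, Delta: 4>-4) and is removed.
For Bob, Delta strictly dominates Gamma on the remaining rows (a1: 1>-2, a2: 9>2); eliminate Gamma.
Among the remaining strategies, none is strictly dominated by another pure strategy of the same player, so the elimination stops.
Surviving strategies — Alice: {a1, a2}; Bob: {Alpha, Beta, Delta}.

Alpha, Beta, Delta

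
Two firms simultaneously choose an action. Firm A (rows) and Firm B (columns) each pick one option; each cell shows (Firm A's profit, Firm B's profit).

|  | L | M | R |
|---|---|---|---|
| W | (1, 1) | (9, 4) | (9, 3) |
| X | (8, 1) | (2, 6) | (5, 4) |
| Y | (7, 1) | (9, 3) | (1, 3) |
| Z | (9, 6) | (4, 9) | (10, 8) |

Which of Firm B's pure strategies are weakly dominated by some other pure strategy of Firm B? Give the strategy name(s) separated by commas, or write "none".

L is weakly dominated by M (W: 4>1, X: 6>1, Y: 3>1, Z: 9>6).
M is not dominated — it holds its own against L at W (4>1); R at W (4>3).
R is weakly dominated by M (W: 4>3, X: 6>4, Y: 3=3, Z: 9>8).

L, R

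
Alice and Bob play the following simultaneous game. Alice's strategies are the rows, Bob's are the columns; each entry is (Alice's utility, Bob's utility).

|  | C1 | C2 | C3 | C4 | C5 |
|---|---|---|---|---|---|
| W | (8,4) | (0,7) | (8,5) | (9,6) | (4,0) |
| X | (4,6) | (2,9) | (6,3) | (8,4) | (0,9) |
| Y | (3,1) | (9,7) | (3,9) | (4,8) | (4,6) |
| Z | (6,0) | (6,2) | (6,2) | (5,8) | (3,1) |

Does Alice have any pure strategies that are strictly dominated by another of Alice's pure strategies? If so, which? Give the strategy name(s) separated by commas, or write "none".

none

W is not dominated — it holds its own against X at C1 (8>4); Y at C1 (8>3); Z at C1 (8>6).
X: no other strategy beats it everywhere (W at C2 (2>0); Y at C1 (4>3); Z at C3 (6=6)).
Nothing dominates Y: W at C2 (9>0); X at C2 (9>2); Z at C2 (9>6).
Nothing dominates Z: W at C2 (6>0); X at C1 (6>4); Y at C1 (6>3).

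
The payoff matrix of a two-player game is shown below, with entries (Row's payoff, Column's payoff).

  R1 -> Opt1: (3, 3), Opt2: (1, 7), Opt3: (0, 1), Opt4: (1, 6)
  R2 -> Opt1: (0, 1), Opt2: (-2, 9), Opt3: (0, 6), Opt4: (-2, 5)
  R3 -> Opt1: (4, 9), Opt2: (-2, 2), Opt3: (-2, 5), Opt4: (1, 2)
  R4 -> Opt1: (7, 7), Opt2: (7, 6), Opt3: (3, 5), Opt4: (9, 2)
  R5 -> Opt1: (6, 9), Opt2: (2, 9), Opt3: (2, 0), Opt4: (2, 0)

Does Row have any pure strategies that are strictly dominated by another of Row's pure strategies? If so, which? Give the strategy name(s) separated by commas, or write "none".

R1: dominated, since R4 does at least as well everywhere (Opt1: 7>3, Opt2: 7>1, Opt3: 3>0, Opt4: 9>1).
R2: dominated, since R4 does at least as well everywhere (Opt1: 7>0, Opt2: 7>-2, Opt3: 3>0, Opt4: 9>-2).
R3: dominated, since R4 does at least as well everywhere (Opt1: 7>4, Opt2: 7>-2, Opt3: 3>-2, Opt4: 9>1).
R4: no other strategy beats it everywhere (R1 at Opt1 (7>3); R2 at Opt1 (7>0); R3 at Opt1 (7>4); R5 at Opt1 (7>6)).
R4 strictly dominates R5 — Opt1: 7>6, Opt2: 7>2, Opt3: 3>2, Opt4: 9>2.

R1, R2, R3, R5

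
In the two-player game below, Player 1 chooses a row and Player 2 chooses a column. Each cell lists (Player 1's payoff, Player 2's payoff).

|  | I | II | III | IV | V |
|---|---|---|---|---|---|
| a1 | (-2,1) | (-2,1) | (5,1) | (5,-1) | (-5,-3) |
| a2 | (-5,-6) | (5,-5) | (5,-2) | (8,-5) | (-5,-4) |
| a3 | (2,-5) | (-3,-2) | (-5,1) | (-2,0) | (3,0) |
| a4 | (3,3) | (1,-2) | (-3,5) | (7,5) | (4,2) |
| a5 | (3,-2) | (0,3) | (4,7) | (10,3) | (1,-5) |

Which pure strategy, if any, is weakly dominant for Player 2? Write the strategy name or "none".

III

III vs I: a1: 1=1, a2: -2>-6, a3: 1>-5, a4: 5>3, a5: 7>-2.
III vs II: a1: 1=1, a2: -2>-5, a3: 1>-2, a4: 5>-2, a5: 7>3.
III vs IV: a1: 1>-1, a2: -2>-5, a3: 1>0, a4: 5=5, a5: 7>3.
III vs V: a1: 1>-3, a2: -2>-4, a3: 1>0, a4: 5>2, a5: 7>-5.
III is at least as good as every other strategy against every opponent action, so it is weakly dominant.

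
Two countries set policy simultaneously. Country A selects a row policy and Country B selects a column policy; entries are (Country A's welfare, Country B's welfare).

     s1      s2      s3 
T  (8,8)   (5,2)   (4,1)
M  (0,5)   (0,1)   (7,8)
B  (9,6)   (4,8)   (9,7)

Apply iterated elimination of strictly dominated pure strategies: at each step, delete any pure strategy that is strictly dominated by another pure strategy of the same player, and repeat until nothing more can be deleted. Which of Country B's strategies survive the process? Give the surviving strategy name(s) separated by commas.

For Country A, B strictly dominates M on the remaining columns (s1: 9>0, s2: 4>0, s3: 9>7); eliminate M.
Country B's strategy s3 is strictly dominated by s2 (T: 2>1, B: 8>7) and is removed.
Among the remaining strategies, none is strictly dominated by another pure strategy of the same player, so the elimination stops.
Surviving strategies — Country A: {T, B}; Country B: {s1, s2}.

s1, s2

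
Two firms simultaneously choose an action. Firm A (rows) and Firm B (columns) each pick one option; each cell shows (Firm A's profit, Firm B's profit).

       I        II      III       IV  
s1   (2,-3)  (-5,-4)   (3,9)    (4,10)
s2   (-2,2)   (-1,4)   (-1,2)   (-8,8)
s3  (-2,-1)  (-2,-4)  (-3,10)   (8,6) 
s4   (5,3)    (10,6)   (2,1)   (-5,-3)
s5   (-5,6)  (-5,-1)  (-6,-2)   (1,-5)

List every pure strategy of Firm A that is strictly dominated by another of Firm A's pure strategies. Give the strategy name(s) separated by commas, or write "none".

s1 is not dominated — it holds its own against s2 at I (2>-2); s3 at I (2>-2); s4 at III (3>2); s5 at I (2>-5).
s2 is strictly dominated by s4 (I: 5>-2, II: 10>-1, III: 2>-1, IV: -5>-8).
s3: no other strategy beats it everywhere (s1 at II (-2>-5); s2 at I (-2=-2); s4 at IV (8>-5); s5 at I (-2>-5)).
s4 is not dominated — it holds its own against s1 at I (5>2); s2 at I (5>-2); s3 at I (5>-2); s5 at I (5>-5).
s3 strictly dominates s5 — I: -2>-5, II: -2>-5, III: -3>-6, IV: 8>1.

s2, s5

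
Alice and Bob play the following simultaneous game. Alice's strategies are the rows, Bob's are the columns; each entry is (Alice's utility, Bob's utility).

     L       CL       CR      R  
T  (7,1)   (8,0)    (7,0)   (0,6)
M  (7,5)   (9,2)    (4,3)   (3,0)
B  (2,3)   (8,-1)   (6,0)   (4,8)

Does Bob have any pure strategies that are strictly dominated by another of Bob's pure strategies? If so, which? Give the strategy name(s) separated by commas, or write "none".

CL, CR

L is not dominated — it holds its own against CL at T (1>0); CR at T (1>0); R at M (5>0).
L strictly dominates CL — T: 1>0, M: 5>2, B: 3>-1.
L strictly dominates CR — T: 1>0, M: 5>3, B: 3>0.
Nothing dominates R: L at T (6>1); CL at T (6>0); CR at T (6>0).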